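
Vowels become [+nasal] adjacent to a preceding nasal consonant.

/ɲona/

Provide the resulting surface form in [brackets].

[ɲõnã]

/o/ after nasal /ɲ/ → [õ]
/a/ after nasal /n/ → [ã]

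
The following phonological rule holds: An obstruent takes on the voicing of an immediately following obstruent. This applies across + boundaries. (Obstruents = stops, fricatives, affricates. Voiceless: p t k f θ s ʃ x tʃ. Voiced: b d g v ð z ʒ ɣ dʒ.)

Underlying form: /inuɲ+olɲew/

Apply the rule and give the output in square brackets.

no segment meets the rule's conditions; no change.

[inuɲ+olɲew]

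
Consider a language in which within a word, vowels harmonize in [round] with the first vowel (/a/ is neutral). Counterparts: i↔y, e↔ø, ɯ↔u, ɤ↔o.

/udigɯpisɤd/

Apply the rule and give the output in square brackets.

/i/ harmonizes with /u/ ([+round]) → [y]
/ɯ/ harmonizes with /u/ ([+round]) → [u]
/i/ harmonizes with /u/ ([+round]) → [y]
/ɤ/ harmonizes with /u/ ([+round]) → [o]

[udygupysod]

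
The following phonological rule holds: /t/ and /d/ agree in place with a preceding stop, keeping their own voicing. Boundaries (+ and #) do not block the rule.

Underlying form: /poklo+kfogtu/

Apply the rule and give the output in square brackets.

[poklo+kfogku]

/t/ after /g/ (velar) → [k]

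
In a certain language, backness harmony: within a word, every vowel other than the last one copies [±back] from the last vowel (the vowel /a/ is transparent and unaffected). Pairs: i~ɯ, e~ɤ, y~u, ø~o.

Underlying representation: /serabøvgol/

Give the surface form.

/e/ harmonizes with /o/ ([+back]) → [ɤ]
/ø/ harmonizes with /o/ ([+back]) → [o]

[sɤrabovgol]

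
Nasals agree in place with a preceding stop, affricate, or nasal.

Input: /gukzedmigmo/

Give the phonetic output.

[gukzednigŋo]

/m/ after /d/ (alveolar) → [n]
/m/ after /g/ (velar) → [ŋ]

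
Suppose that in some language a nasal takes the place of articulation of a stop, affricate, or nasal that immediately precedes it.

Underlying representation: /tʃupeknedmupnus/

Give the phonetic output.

[tʃupekŋednupmus]

/n/ after /k/ (velar) → [ŋ]
/m/ after /d/ (alveolar) → [n]
/n/ after /p/ (labial) → [m]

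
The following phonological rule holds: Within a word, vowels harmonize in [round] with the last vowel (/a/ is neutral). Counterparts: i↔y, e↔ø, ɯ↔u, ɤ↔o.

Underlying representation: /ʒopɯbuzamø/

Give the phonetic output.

[ʒopubuzamø]

/ɯ/ harmonizes with /ø/ ([+round]) → [u]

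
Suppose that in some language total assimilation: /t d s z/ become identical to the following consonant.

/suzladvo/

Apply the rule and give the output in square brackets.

/z/ before /l/ → [l] (total assimilation)
/d/ before /v/ → [v] (total assimilation)

[sullavvo]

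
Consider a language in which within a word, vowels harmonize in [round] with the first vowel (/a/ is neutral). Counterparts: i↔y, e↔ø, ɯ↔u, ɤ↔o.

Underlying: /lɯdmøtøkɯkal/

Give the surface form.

[lɯdmetekɯkal]

/ø/ harmonizes with /ɯ/ ([-round]) → [e]
/ø/ harmonizes with /ɯ/ ([-round]) → [e]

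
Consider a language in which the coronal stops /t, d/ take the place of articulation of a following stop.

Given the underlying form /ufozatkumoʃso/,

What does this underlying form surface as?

/t/ before /k/ (velar) → [k]

[ufozakkumoʃso]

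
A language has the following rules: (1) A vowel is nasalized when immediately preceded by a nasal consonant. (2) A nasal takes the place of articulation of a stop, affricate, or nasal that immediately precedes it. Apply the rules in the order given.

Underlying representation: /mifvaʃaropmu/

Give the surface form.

[mĩfvaʃaropmũ]

Rule 1: /i/ after nasal /m/ → [ĩ]
Rule 1: /u/ after nasal /m/ → [ũ]
After rule 1: mĩfvaʃaropmũ
Rule 2: no segment meets the rule's conditions; no change.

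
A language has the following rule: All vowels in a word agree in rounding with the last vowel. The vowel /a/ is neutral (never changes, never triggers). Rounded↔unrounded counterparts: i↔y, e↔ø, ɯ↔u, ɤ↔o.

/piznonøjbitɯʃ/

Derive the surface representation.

[piznɤnejbitɯʃ]

/o/ harmonizes with /ɯ/ ([-round]) → [ɤ]
/ø/ harmonizes with /ɯ/ ([-round]) → [e]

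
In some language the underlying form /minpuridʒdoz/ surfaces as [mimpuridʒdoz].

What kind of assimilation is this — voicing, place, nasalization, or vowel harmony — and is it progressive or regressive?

/n/→[m].
Each target copies a feature from the following segment, so the direction is regressive.

place assimilation, regressive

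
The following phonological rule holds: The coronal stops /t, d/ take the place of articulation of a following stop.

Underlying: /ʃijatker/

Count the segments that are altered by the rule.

1

/t/ before /k/ (velar) → [k]
1 segment changes.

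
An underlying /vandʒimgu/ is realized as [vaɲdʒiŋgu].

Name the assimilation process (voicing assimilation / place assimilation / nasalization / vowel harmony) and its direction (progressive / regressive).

place assimilation, regressive

/n/→[ɲ] /m/→[ŋ].
Each target copies a feature from the following segment, so the direction is regressive.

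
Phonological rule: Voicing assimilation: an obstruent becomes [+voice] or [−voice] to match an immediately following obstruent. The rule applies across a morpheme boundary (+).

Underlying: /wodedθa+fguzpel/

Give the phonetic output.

/d/ before /θ/ (voiceless) → [t]
/f/ before /g/ (voiced) → [v]
/z/ before /p/ (voiceless) → [s]

[wodetθa+vguspel]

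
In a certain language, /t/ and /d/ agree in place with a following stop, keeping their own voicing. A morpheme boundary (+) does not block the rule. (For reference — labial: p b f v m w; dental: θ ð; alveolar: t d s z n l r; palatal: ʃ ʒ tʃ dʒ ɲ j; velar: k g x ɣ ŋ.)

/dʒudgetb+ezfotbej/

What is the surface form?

/d/ before /g/ (velar) → [g]
/t/ before /b/ (labial) → [p]
/t/ before /b/ (labial) → [p]

[dʒuggepb+ezfopbej]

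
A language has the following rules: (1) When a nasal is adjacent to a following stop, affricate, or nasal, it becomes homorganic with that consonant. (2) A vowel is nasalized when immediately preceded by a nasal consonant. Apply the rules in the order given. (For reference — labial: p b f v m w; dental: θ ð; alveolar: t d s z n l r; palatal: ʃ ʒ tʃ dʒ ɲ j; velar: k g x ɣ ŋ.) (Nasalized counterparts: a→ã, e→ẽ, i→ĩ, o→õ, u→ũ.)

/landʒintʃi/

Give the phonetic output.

Rule 1: /n/ before /dʒ/ (palatal) → [ɲ]
Rule 1: /n/ before /tʃ/ (palatal) → [ɲ]
After rule 1: laɲdʒiɲtʃi
Rule 2: no segment meets the rule's conditions; no change.

[laɲdʒiɲtʃi]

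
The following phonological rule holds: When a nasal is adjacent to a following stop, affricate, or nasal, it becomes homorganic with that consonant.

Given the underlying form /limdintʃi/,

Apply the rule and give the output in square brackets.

[lindiɲtʃi]

/m/ before /d/ (alveolar) → [n]
/n/ before /tʃ/ (palatal) → [ɲ]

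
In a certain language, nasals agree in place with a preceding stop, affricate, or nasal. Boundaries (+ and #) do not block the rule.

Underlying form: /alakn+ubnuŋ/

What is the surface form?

/n/ after /k/ (velar) → [ŋ]
/n/ after /b/ (labial) → [m]

[alakŋ+ubmuŋ]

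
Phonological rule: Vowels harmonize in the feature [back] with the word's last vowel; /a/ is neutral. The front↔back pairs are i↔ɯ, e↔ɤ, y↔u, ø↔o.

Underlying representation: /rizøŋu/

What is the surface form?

[rɯzoŋu]

/i/ harmonizes with /u/ ([+back]) → [ɯ]
/ø/ harmonizes with /u/ ([+back]) → [o]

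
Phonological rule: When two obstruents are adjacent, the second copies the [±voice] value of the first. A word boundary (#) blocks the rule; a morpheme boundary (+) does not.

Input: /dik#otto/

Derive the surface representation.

no segment meets the rule's conditions; no change.

[dik#otto]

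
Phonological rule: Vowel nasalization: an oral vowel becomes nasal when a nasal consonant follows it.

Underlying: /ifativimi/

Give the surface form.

/i/ before nasal /m/ → [ĩ]

[ifativĩmi]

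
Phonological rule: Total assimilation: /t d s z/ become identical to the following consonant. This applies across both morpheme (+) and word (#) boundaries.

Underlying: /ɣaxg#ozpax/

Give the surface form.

[ɣaxg#oppax]

/z/ before /p/ → [p] (total assimilation)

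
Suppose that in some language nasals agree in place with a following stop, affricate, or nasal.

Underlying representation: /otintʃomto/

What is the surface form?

[otiɲtʃonto]

/n/ before /tʃ/ (palatal) → [ɲ]
/m/ before /t/ (alveolar) → [n]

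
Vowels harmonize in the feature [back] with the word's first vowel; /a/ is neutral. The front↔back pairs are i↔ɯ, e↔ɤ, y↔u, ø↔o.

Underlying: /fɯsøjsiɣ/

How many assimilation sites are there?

2

/ø/ harmonizes with /ɯ/ ([+back]) → [o]
/i/ harmonizes with /ɯ/ ([+back]) → [ɯ]
2 segments change.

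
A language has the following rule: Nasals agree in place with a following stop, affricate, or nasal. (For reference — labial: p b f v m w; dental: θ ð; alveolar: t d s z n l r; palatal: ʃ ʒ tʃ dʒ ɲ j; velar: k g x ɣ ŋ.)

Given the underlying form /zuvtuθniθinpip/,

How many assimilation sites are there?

/n/ before /p/ (labial) → [m]
1 segment changes.

1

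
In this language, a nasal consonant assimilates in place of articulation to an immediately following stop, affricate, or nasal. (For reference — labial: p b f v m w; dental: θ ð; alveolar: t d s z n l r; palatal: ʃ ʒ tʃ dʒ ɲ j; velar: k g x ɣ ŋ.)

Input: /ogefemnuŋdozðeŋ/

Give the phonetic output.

[ogefennundozðeŋ]

/m/ before /n/ (alveolar) → [n]
/ŋ/ before /d/ (alveolar) → [n]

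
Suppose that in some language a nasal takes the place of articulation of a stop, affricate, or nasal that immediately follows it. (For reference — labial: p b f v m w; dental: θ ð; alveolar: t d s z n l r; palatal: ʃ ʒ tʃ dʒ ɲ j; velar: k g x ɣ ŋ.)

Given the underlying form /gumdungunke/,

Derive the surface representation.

/m/ before /d/ (alveolar) → [n]
/n/ before /g/ (velar) → [ŋ]
/n/ before /k/ (velar) → [ŋ]

[gunduŋguŋke]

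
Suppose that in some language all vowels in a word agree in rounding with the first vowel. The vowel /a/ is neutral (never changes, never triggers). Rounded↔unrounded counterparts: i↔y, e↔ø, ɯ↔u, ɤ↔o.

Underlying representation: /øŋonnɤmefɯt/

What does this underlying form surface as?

[øŋonnomøfut]

/ɤ/ harmonizes with /ø/ ([+round]) → [o]
/e/ harmonizes with /ø/ ([+round]) → [ø]
/ɯ/ harmonizes with /ø/ ([+round]) → [u]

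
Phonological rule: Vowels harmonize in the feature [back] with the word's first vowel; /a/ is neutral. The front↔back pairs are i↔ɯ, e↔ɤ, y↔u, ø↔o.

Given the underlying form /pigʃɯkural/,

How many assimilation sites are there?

/ɯ/ harmonizes with /i/ ([-back]) → [i]
/u/ harmonizes with /i/ ([-back]) → [y]
2 segments change.

2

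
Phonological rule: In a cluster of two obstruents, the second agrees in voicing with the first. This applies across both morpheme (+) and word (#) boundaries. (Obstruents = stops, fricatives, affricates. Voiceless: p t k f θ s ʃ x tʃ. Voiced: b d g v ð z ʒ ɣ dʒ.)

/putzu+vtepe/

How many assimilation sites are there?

/z/ after /t/ (voiceless) → [s]
/t/ after /v/ (voiced) → [d]
2 segments change.

2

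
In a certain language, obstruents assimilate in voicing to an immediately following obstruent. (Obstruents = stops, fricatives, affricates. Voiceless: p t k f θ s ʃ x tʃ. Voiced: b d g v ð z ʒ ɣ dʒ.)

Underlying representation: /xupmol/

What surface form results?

[xupmol]

no segment meets the rule's conditions; no change.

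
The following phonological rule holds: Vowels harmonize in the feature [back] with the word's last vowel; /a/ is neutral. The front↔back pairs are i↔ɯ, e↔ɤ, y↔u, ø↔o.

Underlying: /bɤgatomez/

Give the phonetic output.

[begatømez]

/ɤ/ harmonizes with /e/ ([-back]) → [e]
/o/ harmonizes with /e/ ([-back]) → [ø]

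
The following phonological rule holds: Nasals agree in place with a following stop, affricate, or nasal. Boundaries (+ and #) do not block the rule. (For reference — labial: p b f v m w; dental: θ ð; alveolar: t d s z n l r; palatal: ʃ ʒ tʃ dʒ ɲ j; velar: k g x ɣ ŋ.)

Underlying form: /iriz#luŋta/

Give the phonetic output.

/ŋ/ before /t/ (alveolar) → [n]

[iriz#lunta]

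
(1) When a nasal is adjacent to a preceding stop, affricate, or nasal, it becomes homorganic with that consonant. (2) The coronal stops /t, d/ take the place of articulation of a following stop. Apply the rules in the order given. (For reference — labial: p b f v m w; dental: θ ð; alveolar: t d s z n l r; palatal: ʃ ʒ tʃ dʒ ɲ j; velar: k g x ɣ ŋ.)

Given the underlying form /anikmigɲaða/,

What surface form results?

[anikŋigŋaða]

Rule 1: /m/ after /k/ (velar) → [ŋ]
Rule 1: /ɲ/ after /g/ (velar) → [ŋ]
After rule 1: anikŋigŋaða
Rule 2: no segment meets the rule's conditions; no change.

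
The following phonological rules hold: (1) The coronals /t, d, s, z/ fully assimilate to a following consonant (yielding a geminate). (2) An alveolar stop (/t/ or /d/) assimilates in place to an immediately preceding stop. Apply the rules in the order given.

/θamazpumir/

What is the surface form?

Rule 1: /z/ before /p/ → [p] (total assimilation)
After rule 1: θamappumir
Rule 2: no segment meets the rule's conditions; no change.

[θamappumir]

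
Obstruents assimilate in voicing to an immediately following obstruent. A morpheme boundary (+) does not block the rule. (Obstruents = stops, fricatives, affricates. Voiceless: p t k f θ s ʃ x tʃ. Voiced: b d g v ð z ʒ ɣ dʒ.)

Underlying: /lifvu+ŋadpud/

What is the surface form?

/f/ before /v/ (voiced) → [v]
/d/ before /p/ (voiceless) → [t]

[livvu+ŋatpud]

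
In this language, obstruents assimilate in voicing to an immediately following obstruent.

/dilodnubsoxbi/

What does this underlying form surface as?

[dilodnupsoɣbi]

/b/ before /s/ (voiceless) → [p]
/x/ before /b/ (voiced) → [ɣ]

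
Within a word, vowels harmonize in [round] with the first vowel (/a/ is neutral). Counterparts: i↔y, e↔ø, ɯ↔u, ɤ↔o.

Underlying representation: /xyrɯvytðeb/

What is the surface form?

[xyruvytðøb]

/ɯ/ harmonizes with /y/ ([+round]) → [u]
/e/ harmonizes with /y/ ([+round]) → [ø]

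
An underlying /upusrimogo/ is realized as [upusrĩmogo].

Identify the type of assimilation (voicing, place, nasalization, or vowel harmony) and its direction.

nasalization, regressive

/i/→[ĩ].
Each target copies a feature from the following segment, so the direction is regressive.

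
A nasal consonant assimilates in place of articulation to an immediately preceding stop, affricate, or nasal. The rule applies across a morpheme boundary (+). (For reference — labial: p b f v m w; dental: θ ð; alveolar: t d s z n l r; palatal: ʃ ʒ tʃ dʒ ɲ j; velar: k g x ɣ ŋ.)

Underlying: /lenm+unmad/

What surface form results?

/m/ after /n/ (alveolar) → [n]
/m/ after /n/ (alveolar) → [n]

[lenn+unnad]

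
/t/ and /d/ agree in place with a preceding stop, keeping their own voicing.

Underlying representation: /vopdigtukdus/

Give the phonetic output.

[vopbigkukgus]

/d/ after /p/ (labial) → [b]
/t/ after /g/ (velar) → [k]
/d/ after /k/ (velar) → [g]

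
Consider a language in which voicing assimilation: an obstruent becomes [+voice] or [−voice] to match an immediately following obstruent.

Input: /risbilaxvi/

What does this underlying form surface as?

[rizbilaɣvi]

/s/ before /b/ (voiced) → [z]
/x/ before /v/ (voiced) → [ɣ]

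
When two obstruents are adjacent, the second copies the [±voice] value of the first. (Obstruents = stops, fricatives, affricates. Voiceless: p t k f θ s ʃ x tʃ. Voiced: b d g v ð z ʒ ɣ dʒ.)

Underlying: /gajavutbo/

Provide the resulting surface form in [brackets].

[gajavutpo]

/b/ after /t/ (voiceless) → [p]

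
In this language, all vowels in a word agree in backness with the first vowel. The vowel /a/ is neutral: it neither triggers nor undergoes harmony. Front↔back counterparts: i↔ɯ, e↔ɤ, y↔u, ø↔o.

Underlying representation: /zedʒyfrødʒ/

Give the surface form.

no segment meets the rule's conditions; no change.

[zedʒyfrødʒ]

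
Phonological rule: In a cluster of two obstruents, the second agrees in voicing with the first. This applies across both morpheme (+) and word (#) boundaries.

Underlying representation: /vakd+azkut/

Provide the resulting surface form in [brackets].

/d/ after /k/ (voiceless) → [t]
/k/ after /z/ (voiced) → [g]

[vakt+azgut]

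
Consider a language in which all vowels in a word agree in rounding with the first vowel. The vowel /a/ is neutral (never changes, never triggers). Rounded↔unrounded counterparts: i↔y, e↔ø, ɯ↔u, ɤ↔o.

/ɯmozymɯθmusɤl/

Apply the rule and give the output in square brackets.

[ɯmɤzimɯθmɯsɤl]

/o/ harmonizes with /ɯ/ ([-round]) → [ɤ]
/y/ harmonizes with /ɯ/ ([-round]) → [i]
/u/ harmonizes with /ɯ/ ([-round]) → [ɯ]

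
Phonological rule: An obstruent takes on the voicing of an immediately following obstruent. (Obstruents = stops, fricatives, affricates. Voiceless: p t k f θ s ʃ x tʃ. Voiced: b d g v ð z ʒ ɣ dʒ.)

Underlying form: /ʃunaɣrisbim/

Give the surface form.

[ʃunaɣrizbim]

/s/ before /b/ (voiced) → [z]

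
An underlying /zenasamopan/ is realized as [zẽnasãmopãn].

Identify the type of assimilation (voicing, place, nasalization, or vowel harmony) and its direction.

nasalization, regressive

/e/→[ẽ] /a/→[ã] /a/→[ã].
Each target copies a feature from the following segment, so the direction is regressive.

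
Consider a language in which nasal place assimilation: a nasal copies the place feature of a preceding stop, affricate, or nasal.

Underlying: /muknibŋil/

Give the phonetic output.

/n/ after /k/ (velar) → [ŋ]
/ŋ/ after /b/ (labial) → [m]

[mukŋibmil]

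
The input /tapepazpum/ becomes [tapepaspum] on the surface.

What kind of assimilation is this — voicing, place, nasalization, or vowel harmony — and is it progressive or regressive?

voicing assimilation, regressive

/z/→[s].
Each target copies a feature from the following segment, so the direction is regressive.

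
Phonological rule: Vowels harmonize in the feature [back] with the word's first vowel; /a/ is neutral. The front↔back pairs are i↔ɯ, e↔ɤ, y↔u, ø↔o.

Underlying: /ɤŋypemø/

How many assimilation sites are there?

3

/y/ harmonizes with /ɤ/ ([+back]) → [u]
/e/ harmonizes with /ɤ/ ([+back]) → [ɤ]
/ø/ harmonizes with /ɤ/ ([+back]) → [o]
3 segments change.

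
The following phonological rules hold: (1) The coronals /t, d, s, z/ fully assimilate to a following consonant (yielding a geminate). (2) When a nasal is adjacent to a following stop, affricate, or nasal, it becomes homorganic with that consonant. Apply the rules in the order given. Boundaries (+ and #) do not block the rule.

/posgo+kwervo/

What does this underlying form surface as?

[poggo+kwervo]

Rule 1: /s/ before /g/ → [g] (total assimilation)
After rule 1: poggo+kwervo
Rule 2: no segment meets the rule's conditions; no change.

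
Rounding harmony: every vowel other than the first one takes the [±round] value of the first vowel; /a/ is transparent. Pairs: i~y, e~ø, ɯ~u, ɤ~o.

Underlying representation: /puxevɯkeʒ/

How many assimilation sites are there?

/e/ harmonizes with /u/ ([+round]) → [ø]
/ɯ/ harmonizes with /u/ ([+round]) → [u]
/e/ harmonizes with /u/ ([+round]) → [ø]
3 segments change.

3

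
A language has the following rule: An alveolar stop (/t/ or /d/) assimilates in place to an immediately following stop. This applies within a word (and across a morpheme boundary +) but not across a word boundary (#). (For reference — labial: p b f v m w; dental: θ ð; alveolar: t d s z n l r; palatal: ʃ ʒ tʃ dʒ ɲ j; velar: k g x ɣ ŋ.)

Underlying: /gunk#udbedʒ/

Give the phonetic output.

[gunk#ubbedʒ]

/d/ before /b/ (labial) → [b]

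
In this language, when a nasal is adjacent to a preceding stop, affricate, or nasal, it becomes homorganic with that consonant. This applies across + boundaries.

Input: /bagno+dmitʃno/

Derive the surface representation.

[bagŋo+dnitʃɲo]

/n/ after /g/ (velar) → [ŋ]
/m/ after /d/ (alveolar) → [n]
/n/ after /tʃ/ (palatal) → [ɲ]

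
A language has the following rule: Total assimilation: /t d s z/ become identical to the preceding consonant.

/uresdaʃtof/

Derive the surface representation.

/d/ after /s/ → [s] (total assimilation)
/t/ after /ʃ/ → [ʃ] (total assimilation)

[uressaʃʃof]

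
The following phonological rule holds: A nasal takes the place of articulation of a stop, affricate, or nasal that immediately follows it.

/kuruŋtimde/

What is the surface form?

/ŋ/ before /t/ (alveolar) → [n]
/m/ before /d/ (alveolar) → [n]

[kuruntinde]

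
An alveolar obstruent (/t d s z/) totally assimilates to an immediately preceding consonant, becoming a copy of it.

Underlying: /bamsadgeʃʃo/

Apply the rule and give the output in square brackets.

[bammadgeʃʃo]

/s/ after /m/ → [m] (total assimilation)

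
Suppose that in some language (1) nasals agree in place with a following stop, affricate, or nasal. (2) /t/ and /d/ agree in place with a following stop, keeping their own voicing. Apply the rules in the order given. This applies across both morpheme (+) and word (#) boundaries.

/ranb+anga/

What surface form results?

[ramb+aŋga]

Rule 1: /n/ before /b/ (labial) → [m]
Rule 1: /n/ before /g/ (velar) → [ŋ]
After rule 1: ramb+aŋga
Rule 2: no segment meets the rule's conditions; no change.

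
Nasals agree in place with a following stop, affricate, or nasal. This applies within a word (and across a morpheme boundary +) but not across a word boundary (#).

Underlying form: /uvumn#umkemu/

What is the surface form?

[uvunn#uŋkemu]

/m/ before /n/ (alveolar) → [n]
/m/ before /k/ (velar) → [ŋ]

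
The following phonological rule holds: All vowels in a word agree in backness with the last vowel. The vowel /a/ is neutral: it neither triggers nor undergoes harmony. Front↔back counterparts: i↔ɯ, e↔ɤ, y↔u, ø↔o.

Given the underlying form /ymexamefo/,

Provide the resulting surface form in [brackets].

/y/ harmonizes with /o/ ([+back]) → [u]
/e/ harmonizes with /o/ ([+back]) → [ɤ]
/e/ harmonizes with /o/ ([+back]) → [ɤ]

[umɤxamɤfo]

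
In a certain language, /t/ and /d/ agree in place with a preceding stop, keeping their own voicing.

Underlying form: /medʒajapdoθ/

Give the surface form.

[medʒajapboθ]

/d/ after /p/ (labial) → [b]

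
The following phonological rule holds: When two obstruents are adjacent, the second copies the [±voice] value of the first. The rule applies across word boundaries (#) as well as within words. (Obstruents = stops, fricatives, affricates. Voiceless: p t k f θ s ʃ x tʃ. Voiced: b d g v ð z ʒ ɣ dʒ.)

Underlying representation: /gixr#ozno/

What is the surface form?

[gixr#ozno]

no segment meets the rule's conditions; no change.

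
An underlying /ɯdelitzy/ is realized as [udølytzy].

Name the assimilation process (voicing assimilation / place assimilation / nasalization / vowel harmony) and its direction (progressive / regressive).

vowel harmony, regressive

/ɯ/→[u] /e/→[ø] /i/→[y].
Vowels agree with the last vowel, so the harmony is regressive.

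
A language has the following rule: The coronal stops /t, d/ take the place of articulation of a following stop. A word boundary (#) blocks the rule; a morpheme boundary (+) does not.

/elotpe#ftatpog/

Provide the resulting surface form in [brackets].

[eloppe#ftappog]

/t/ before /p/ (labial) → [p]
/t/ before /p/ (labial) → [p]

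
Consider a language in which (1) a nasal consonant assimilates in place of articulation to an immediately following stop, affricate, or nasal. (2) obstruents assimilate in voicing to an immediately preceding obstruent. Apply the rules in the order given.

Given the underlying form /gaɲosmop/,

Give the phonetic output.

Rule 1: no segment meets the rule's conditions; no change.
After rule 1: gaɲosmop
Rule 2: no segment meets the rule's conditions; no change.

[gaɲosmop]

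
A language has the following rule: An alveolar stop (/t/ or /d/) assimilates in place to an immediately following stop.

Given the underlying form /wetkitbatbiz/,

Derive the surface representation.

[wekkipbapbiz]

/t/ before /k/ (velar) → [k]
/t/ before /b/ (labial) → [p]
/t/ before /b/ (labial) → [p]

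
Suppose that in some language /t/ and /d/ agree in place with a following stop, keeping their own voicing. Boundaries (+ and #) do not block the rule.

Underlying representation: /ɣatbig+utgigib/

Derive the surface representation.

[ɣapbig+ukgigib]

/t/ before /b/ (labial) → [p]
/t/ before /g/ (velar) → [k]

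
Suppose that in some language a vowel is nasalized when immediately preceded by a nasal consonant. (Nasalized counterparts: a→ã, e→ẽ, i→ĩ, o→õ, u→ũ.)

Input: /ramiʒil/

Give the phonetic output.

/i/ after nasal /m/ → [ĩ]

[ramĩʒil]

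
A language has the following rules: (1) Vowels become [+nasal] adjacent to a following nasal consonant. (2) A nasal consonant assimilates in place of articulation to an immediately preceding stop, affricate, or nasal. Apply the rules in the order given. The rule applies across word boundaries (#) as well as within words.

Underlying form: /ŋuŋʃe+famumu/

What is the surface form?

[ŋũŋʃe+fãmũmu]

Rule 1: /u/ before nasal /ŋ/ → [ũ]
Rule 1: /a/ before nasal /m/ → [ã]
Rule 1: /u/ before nasal /m/ → [ũ]
After rule 1: ŋũŋʃe+fãmũmu
Rule 2: no segment meets the rule's conditions; no change.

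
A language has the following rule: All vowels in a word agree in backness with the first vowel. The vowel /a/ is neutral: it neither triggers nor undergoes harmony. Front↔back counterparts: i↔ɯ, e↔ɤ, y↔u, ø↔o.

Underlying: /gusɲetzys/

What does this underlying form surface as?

/e/ harmonizes with /u/ ([+back]) → [ɤ]
/y/ harmonizes with /u/ ([+back]) → [u]

[gusɲɤtzus]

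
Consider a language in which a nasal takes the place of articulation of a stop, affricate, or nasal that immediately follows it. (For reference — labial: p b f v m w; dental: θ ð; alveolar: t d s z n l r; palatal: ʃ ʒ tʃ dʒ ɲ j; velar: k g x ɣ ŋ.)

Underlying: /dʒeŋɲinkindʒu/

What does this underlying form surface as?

[dʒeɲɲiŋkiɲdʒu]

/ŋ/ before /ɲ/ (palatal) → [ɲ]
/n/ before /k/ (velar) → [ŋ]
/n/ before /dʒ/ (palatal) → [ɲ]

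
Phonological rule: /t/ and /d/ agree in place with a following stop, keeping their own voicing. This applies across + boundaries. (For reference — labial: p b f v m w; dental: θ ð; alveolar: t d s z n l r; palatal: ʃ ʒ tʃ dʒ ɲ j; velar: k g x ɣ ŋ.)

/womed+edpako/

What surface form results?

[womed+ebpako]

/d/ before /p/ (labial) → [b]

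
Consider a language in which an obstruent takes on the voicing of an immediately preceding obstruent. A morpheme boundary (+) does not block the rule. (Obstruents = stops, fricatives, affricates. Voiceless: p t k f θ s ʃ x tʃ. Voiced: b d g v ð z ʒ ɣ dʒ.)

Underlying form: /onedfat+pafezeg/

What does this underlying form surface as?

/f/ after /d/ (voiced) → [v]

[onedvat+pafezeg]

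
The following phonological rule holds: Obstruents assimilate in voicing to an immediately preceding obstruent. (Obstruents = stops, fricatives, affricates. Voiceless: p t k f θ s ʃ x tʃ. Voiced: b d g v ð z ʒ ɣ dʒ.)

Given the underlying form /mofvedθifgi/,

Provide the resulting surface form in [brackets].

/v/ after /f/ (voiceless) → [f]
/θ/ after /d/ (voiced) → [ð]
/g/ after /f/ (voiceless) → [k]

[moffedðifki]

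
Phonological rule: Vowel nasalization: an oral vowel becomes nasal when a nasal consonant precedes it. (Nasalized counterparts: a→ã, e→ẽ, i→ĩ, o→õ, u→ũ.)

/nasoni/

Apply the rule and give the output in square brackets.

/a/ after nasal /n/ → [ã]
/i/ after nasal /n/ → [ĩ]

[nãsonĩ]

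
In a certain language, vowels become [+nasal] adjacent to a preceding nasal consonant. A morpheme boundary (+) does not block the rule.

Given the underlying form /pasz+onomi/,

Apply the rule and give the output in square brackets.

/o/ after nasal /n/ → [õ]
/i/ after nasal /m/ → [ĩ]

[pasz+onõmĩ]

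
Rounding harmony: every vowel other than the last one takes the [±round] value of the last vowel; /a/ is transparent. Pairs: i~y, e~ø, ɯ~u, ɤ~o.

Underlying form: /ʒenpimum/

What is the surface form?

/e/ harmonizes with /u/ ([+round]) → [ø]
/i/ harmonizes with /u/ ([+round]) → [y]

[ʒønpymum]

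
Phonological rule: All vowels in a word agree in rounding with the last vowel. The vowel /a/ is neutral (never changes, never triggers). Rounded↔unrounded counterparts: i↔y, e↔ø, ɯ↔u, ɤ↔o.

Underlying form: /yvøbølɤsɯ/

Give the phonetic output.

[ivebelɤsɯ]

/y/ harmonizes with /ɯ/ ([-round]) → [i]
/ø/ harmonizes with /ɯ/ ([-round]) → [e]
/ø/ harmonizes with /ɯ/ ([-round]) → [e]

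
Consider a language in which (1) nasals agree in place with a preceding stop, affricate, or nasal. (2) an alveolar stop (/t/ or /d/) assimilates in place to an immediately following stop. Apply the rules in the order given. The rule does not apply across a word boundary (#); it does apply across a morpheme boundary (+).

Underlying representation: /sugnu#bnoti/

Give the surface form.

[sugŋu#bmoti]

Rule 1: /n/ after /g/ (velar) → [ŋ]
Rule 1: /n/ after /b/ (labial) → [m]
After rule 1: sugŋu#bmoti
Rule 2: no segment meets the rule's conditions; no change.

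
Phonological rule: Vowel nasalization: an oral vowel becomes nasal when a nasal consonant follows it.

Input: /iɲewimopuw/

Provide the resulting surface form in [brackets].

/i/ before nasal /ɲ/ → [ĩ]
/i/ before nasal /m/ → [ĩ]

[ĩɲewĩmopuw]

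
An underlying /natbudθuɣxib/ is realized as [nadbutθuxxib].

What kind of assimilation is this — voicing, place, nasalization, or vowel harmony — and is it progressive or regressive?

voicing assimilation, regressive

/t/→[d] /d/→[t] /ɣ/→[x].
Each target copies a feature from the following segment, so the direction is regressive.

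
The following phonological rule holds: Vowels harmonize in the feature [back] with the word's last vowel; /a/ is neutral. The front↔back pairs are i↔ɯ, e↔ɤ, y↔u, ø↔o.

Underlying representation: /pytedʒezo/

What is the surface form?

/y/ harmonizes with /o/ ([+back]) → [u]
/e/ harmonizes with /o/ ([+back]) → [ɤ]
/e/ harmonizes with /o/ ([+back]) → [ɤ]

[putɤdʒɤzo]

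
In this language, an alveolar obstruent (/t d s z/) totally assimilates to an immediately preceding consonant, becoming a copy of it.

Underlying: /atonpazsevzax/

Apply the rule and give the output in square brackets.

/s/ after /z/ → [z] (total assimilation)
/z/ after /v/ → [v] (total assimilation)

[atonpazzevvax]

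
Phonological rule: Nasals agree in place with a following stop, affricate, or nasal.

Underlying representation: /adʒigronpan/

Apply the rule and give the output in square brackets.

/n/ before /p/ (labial) → [m]

[adʒigrompan]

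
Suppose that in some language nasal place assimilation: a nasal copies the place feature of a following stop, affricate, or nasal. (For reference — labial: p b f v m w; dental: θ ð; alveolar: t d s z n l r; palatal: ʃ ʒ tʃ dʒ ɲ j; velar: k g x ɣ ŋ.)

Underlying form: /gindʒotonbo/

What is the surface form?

/n/ before /dʒ/ (palatal) → [ɲ]
/n/ before /b/ (labial) → [m]

[giɲdʒotombo]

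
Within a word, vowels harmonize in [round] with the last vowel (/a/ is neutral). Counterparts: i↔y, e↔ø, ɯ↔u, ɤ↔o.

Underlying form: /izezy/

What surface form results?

[yzøzy]

/i/ harmonizes with /y/ ([+round]) → [y]
/e/ harmonizes with /y/ ([+round]) → [ø]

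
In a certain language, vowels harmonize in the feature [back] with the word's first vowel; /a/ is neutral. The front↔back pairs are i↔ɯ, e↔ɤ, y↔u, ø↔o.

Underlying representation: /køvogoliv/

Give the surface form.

/o/ harmonizes with /ø/ ([-back]) → [ø]
/o/ harmonizes with /ø/ ([-back]) → [ø]

[køvøgøliv]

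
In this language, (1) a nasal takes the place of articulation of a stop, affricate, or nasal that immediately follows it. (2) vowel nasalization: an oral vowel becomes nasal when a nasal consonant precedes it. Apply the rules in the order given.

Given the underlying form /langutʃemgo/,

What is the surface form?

Rule 1: /n/ before /g/ (velar) → [ŋ]
Rule 1: /m/ before /g/ (velar) → [ŋ]
After rule 1: laŋgutʃeŋgo
Rule 2: no segment meets the rule's conditions; no change.

[laŋgutʃeŋgo]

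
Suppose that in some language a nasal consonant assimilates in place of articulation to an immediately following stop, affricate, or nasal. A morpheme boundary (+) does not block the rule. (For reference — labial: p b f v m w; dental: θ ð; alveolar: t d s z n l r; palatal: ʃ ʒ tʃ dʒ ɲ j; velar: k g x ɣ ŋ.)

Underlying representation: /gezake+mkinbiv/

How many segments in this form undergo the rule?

2

/m/ before /k/ (velar) → [ŋ]
/n/ before /b/ (labial) → [m]
2 segments change.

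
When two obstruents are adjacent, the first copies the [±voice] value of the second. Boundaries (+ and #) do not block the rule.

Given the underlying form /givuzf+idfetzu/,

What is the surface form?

[givusf+itfedzu]

/z/ before /f/ (voiceless) → [s]
/d/ before /f/ (voiceless) → [t]
/t/ before /z/ (voiced) → [d]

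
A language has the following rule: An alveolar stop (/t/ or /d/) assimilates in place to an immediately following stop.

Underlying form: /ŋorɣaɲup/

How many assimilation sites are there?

No segment meets the rule's conditions.

0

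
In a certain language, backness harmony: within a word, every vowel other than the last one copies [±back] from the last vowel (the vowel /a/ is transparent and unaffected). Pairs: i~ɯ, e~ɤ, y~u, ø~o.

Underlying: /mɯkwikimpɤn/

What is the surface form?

/i/ harmonizes with /ɤ/ ([+back]) → [ɯ]
/i/ harmonizes with /ɤ/ ([+back]) → [ɯ]

[mɯkwɯkɯmpɤn]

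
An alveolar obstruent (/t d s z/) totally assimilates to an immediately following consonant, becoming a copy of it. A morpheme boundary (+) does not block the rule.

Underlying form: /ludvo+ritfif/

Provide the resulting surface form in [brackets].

[luvvo+riffif]

/d/ before /v/ → [v] (total assimilation)
/t/ before /f/ → [f] (total assimilation)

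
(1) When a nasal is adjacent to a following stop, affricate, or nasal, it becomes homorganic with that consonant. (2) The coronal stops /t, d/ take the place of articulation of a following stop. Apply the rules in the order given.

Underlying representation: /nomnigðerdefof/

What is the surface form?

[nonnigðerdefof]

Rule 1: /m/ before /n/ (alveolar) → [n]
After rule 1: nonnigðerdefof
Rule 2: no segment meets the rule's conditions; no change.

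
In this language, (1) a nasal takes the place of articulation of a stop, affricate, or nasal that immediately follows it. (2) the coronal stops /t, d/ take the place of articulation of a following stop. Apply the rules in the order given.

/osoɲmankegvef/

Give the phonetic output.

Rule 1: /ɲ/ before /m/ (labial) → [m]
Rule 1: /n/ before /k/ (velar) → [ŋ]
After rule 1: osommaŋkegvef
Rule 2: no segment meets the rule's conditions; no change.

[osommaŋkegvef]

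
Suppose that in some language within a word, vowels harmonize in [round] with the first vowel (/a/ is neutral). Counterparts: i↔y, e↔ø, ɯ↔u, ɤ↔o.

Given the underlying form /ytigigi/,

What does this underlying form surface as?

/i/ harmonizes with /y/ ([+round]) → [y]
/i/ harmonizes with /y/ ([+round]) → [y]
/i/ harmonizes with /y/ ([+round]) → [y]

[ytygygy]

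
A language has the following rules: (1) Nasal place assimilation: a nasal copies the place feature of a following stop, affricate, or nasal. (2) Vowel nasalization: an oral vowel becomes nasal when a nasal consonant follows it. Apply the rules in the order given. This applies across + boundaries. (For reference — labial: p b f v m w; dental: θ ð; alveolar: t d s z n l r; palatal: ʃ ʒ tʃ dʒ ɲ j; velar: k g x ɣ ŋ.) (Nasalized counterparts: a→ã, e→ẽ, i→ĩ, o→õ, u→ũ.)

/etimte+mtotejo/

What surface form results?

[etĩntẽ+ntotejo]

Rule 1: /m/ before /t/ (alveolar) → [n]
Rule 1: /m/ before /t/ (alveolar) → [n]
After rule 1: etinte+ntotejo
Rule 2: /i/ before nasal /n/ → [ĩ]
Rule 2: /e/ before nasal /n/ → [ẽ]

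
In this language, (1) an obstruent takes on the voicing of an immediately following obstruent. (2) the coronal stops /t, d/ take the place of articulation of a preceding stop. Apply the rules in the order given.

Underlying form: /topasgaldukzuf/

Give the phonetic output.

Rule 1: /s/ before /g/ (voiced) → [z]
Rule 1: /k/ before /z/ (voiced) → [g]
After rule 1: topazgaldugzuf
Rule 2: no segment meets the rule's conditions; no change.

[topazgaldugzuf]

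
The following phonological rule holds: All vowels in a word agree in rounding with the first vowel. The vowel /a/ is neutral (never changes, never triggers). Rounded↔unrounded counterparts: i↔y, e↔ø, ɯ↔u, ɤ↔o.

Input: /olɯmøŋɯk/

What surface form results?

/ɯ/ harmonizes with /o/ ([+round]) → [u]
/ɯ/ harmonizes with /o/ ([+round]) → [u]

[olumøŋuk]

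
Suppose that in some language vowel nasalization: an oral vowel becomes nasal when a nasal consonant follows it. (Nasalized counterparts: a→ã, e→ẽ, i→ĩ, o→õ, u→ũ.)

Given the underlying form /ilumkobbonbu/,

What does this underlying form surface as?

[ilũmkobbõnbu]

/u/ before nasal /m/ → [ũ]
/o/ before nasal /n/ → [õ]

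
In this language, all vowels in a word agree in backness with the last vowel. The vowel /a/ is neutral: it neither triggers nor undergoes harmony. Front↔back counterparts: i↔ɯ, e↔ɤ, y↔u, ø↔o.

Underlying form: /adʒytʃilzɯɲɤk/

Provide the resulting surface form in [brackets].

[adʒutʃɯlzɯɲɤk]

/y/ harmonizes with /ɤ/ ([+back]) → [u]
/i/ harmonizes with /ɤ/ ([+back]) → [ɯ]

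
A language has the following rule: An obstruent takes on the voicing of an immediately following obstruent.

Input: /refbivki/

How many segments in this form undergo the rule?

/f/ before /b/ (voiced) → [v]
/v/ before /k/ (voiceless) → [f]
2 segments change.

2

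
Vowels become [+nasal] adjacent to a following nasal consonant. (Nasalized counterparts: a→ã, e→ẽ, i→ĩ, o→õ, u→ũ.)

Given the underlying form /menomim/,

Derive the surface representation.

/e/ before nasal /n/ → [ẽ]
/o/ before nasal /m/ → [õ]
/i/ before nasal /m/ → [ĩ]

[mẽnõmĩm]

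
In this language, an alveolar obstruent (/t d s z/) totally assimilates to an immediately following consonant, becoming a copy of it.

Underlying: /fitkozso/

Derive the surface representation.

/t/ before /k/ → [k] (total assimilation)
/z/ before /s/ → [s] (total assimilation)

[fikkosso]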